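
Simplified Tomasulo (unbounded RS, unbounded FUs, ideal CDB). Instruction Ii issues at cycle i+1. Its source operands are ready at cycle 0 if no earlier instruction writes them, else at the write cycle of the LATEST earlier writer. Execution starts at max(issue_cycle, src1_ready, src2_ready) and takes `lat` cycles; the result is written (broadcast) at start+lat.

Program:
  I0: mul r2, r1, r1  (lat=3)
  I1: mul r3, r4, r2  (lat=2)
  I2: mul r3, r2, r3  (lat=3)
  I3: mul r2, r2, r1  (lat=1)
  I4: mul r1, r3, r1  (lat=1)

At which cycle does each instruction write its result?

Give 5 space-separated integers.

Answer: 4 6 9 5 10

Derivation:
I0 mul r2: issue@1 deps=(None,None) exec_start@1 write@4
I1 mul r3: issue@2 deps=(None,0) exec_start@4 write@6
I2 mul r3: issue@3 deps=(0,1) exec_start@6 write@9
I3 mul r2: issue@4 deps=(0,None) exec_start@4 write@5
I4 mul r1: issue@5 deps=(2,None) exec_start@9 write@10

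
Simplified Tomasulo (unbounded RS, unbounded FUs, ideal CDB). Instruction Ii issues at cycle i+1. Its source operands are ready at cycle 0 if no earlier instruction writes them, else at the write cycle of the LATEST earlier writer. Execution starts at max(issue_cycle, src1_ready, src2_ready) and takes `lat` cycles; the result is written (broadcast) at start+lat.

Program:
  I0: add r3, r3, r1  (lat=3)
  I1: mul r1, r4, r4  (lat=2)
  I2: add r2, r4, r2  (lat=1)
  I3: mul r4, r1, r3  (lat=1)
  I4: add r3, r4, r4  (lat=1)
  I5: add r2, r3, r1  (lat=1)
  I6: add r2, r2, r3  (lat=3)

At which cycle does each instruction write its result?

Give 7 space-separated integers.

I0 add r3: issue@1 deps=(None,None) exec_start@1 write@4
I1 mul r1: issue@2 deps=(None,None) exec_start@2 write@4
I2 add r2: issue@3 deps=(None,None) exec_start@3 write@4
I3 mul r4: issue@4 deps=(1,0) exec_start@4 write@5
I4 add r3: issue@5 deps=(3,3) exec_start@5 write@6
I5 add r2: issue@6 deps=(4,1) exec_start@6 write@7
I6 add r2: issue@7 deps=(5,4) exec_start@7 write@10

Answer: 4 4 4 5 6 7 10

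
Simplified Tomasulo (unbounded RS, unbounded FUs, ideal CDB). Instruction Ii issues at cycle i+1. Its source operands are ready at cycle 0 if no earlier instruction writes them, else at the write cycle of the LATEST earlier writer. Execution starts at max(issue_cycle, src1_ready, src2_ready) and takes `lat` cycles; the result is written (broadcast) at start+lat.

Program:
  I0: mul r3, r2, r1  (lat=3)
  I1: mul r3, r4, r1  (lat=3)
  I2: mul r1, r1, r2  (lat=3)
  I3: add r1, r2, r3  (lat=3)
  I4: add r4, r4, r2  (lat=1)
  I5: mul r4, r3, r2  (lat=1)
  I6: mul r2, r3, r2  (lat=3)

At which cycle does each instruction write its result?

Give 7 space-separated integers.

I0 mul r3: issue@1 deps=(None,None) exec_start@1 write@4
I1 mul r3: issue@2 deps=(None,None) exec_start@2 write@5
I2 mul r1: issue@3 deps=(None,None) exec_start@3 write@6
I3 add r1: issue@4 deps=(None,1) exec_start@5 write@8
I4 add r4: issue@5 deps=(None,None) exec_start@5 write@6
I5 mul r4: issue@6 deps=(1,None) exec_start@6 write@7
I6 mul r2: issue@7 deps=(1,None) exec_start@7 write@10

Answer: 4 5 6 8 6 7 10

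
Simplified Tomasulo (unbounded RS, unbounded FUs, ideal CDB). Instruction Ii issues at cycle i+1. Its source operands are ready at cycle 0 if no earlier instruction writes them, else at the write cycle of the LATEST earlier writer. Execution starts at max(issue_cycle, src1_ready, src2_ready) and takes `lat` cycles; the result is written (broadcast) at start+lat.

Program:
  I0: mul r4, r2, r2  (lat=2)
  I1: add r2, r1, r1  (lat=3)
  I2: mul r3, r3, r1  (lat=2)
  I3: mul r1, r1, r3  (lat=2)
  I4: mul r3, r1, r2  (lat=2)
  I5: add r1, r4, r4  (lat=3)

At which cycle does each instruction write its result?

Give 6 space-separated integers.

I0 mul r4: issue@1 deps=(None,None) exec_start@1 write@3
I1 add r2: issue@2 deps=(None,None) exec_start@2 write@5
I2 mul r3: issue@3 deps=(None,None) exec_start@3 write@5
I3 mul r1: issue@4 deps=(None,2) exec_start@5 write@7
I4 mul r3: issue@5 deps=(3,1) exec_start@7 write@9
I5 add r1: issue@6 deps=(0,0) exec_start@6 write@9

Answer: 3 5 5 7 9 9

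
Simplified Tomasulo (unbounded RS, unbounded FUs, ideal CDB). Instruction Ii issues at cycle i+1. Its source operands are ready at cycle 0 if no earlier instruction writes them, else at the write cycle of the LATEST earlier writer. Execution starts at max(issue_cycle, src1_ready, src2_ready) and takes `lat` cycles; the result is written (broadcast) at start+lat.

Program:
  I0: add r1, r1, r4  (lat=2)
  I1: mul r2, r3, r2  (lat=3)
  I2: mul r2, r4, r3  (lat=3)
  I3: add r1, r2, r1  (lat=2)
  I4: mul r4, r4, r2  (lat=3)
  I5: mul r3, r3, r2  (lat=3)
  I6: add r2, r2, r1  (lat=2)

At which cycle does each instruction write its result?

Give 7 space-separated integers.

I0 add r1: issue@1 deps=(None,None) exec_start@1 write@3
I1 mul r2: issue@2 deps=(None,None) exec_start@2 write@5
I2 mul r2: issue@3 deps=(None,None) exec_start@3 write@6
I3 add r1: issue@4 deps=(2,0) exec_start@6 write@8
I4 mul r4: issue@5 deps=(None,2) exec_start@6 write@9
I5 mul r3: issue@6 deps=(None,2) exec_start@6 write@9
I6 add r2: issue@7 deps=(2,3) exec_start@8 write@10

Answer: 3 5 6 8 9 9 10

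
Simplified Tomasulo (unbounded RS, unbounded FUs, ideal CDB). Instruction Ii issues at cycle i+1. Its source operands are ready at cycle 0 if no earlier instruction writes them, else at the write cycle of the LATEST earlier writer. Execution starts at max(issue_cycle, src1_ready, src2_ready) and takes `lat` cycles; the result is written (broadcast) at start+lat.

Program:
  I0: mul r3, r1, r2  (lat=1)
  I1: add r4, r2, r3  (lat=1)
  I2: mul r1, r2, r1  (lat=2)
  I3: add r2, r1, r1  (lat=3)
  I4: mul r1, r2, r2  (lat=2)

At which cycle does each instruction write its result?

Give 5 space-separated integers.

Answer: 2 3 5 8 10

Derivation:
I0 mul r3: issue@1 deps=(None,None) exec_start@1 write@2
I1 add r4: issue@2 deps=(None,0) exec_start@2 write@3
I2 mul r1: issue@3 deps=(None,None) exec_start@3 write@5
I3 add r2: issue@4 deps=(2,2) exec_start@5 write@8
I4 mul r1: issue@5 deps=(3,3) exec_start@8 write@10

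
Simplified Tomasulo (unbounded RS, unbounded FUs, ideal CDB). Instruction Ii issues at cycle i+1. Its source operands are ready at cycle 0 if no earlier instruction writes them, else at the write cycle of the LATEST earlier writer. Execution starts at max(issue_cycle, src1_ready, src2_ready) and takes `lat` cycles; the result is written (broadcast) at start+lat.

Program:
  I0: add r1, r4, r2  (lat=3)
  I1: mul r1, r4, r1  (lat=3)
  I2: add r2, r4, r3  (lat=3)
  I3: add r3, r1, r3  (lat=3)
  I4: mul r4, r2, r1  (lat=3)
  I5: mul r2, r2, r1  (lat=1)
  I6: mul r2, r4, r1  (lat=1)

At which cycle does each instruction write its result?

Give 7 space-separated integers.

Answer: 4 7 6 10 10 8 11

Derivation:
I0 add r1: issue@1 deps=(None,None) exec_start@1 write@4
I1 mul r1: issue@2 deps=(None,0) exec_start@4 write@7
I2 add r2: issue@3 deps=(None,None) exec_start@3 write@6
I3 add r3: issue@4 deps=(1,None) exec_start@7 write@10
I4 mul r4: issue@5 deps=(2,1) exec_start@7 write@10
I5 mul r2: issue@6 deps=(2,1) exec_start@7 write@8
I6 mul r2: issue@7 deps=(4,1) exec_start@10 write@11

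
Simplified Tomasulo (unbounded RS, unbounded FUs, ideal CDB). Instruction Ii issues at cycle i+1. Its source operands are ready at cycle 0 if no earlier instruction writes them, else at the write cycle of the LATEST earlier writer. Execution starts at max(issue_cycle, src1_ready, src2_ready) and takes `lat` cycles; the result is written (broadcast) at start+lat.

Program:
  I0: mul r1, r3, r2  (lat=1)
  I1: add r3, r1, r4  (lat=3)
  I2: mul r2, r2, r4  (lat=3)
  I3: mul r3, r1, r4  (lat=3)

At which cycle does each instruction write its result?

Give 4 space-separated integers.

Answer: 2 5 6 7

Derivation:
I0 mul r1: issue@1 deps=(None,None) exec_start@1 write@2
I1 add r3: issue@2 deps=(0,None) exec_start@2 write@5
I2 mul r2: issue@3 deps=(None,None) exec_start@3 write@6
I3 mul r3: issue@4 deps=(0,None) exec_start@4 write@7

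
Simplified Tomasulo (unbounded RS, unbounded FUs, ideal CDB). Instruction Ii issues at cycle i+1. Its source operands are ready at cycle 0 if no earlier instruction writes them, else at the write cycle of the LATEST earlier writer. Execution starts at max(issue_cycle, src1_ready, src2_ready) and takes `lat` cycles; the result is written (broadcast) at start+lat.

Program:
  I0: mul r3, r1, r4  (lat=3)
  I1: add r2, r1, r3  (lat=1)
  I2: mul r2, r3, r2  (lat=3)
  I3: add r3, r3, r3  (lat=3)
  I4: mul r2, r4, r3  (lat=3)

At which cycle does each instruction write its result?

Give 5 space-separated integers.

I0 mul r3: issue@1 deps=(None,None) exec_start@1 write@4
I1 add r2: issue@2 deps=(None,0) exec_start@4 write@5
I2 mul r2: issue@3 deps=(0,1) exec_start@5 write@8
I3 add r3: issue@4 deps=(0,0) exec_start@4 write@7
I4 mul r2: issue@5 deps=(None,3) exec_start@7 write@10

Answer: 4 5 8 7 10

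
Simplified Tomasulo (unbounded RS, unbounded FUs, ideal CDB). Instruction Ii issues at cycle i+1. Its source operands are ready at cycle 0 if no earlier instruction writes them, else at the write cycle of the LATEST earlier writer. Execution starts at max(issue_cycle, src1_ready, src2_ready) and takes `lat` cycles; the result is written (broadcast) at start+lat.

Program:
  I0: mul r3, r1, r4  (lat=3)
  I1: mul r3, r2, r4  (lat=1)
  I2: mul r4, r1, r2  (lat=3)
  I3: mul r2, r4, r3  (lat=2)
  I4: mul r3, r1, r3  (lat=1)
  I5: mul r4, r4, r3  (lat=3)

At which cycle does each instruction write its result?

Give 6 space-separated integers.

Answer: 4 3 6 8 6 9

Derivation:
I0 mul r3: issue@1 deps=(None,None) exec_start@1 write@4
I1 mul r3: issue@2 deps=(None,None) exec_start@2 write@3
I2 mul r4: issue@3 deps=(None,None) exec_start@3 write@6
I3 mul r2: issue@4 deps=(2,1) exec_start@6 write@8
I4 mul r3: issue@5 deps=(None,1) exec_start@5 write@6
I5 mul r4: issue@6 deps=(2,4) exec_start@6 write@9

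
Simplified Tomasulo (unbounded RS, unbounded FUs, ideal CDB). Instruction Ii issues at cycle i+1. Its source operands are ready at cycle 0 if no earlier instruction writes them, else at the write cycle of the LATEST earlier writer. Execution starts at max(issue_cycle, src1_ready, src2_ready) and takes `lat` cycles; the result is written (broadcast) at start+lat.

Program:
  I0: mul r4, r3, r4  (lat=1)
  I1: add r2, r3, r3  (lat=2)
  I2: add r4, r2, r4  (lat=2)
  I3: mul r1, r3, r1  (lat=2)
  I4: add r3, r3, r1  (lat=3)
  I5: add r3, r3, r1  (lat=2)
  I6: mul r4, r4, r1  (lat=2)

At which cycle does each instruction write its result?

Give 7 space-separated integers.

I0 mul r4: issue@1 deps=(None,None) exec_start@1 write@2
I1 add r2: issue@2 deps=(None,None) exec_start@2 write@4
I2 add r4: issue@3 deps=(1,0) exec_start@4 write@6
I3 mul r1: issue@4 deps=(None,None) exec_start@4 write@6
I4 add r3: issue@5 deps=(None,3) exec_start@6 write@9
I5 add r3: issue@6 deps=(4,3) exec_start@9 write@11
I6 mul r4: issue@7 deps=(2,3) exec_start@7 write@9

Answer: 2 4 6 6 9 11 9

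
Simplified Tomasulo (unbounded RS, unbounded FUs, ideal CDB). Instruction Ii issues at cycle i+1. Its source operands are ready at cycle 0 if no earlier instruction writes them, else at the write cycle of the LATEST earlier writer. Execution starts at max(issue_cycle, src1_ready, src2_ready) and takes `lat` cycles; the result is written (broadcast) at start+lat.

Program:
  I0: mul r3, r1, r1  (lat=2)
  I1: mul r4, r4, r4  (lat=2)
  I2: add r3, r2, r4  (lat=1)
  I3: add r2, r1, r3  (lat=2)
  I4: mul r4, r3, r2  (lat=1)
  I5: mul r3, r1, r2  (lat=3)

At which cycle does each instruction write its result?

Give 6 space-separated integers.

I0 mul r3: issue@1 deps=(None,None) exec_start@1 write@3
I1 mul r4: issue@2 deps=(None,None) exec_start@2 write@4
I2 add r3: issue@3 deps=(None,1) exec_start@4 write@5
I3 add r2: issue@4 deps=(None,2) exec_start@5 write@7
I4 mul r4: issue@5 deps=(2,3) exec_start@7 write@8
I5 mul r3: issue@6 deps=(None,3) exec_start@7 write@10

Answer: 3 4 5 7 8 10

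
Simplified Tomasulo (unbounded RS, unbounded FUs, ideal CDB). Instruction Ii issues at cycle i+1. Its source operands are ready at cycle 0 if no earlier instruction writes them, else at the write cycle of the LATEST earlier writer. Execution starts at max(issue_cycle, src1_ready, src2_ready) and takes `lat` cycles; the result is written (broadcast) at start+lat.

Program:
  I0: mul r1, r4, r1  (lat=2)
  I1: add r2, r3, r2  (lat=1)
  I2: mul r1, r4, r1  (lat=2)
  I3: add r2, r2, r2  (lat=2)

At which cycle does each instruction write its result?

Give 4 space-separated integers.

I0 mul r1: issue@1 deps=(None,None) exec_start@1 write@3
I1 add r2: issue@2 deps=(None,None) exec_start@2 write@3
I2 mul r1: issue@3 deps=(None,0) exec_start@3 write@5
I3 add r2: issue@4 deps=(1,1) exec_start@4 write@6

Answer: 3 3 5 6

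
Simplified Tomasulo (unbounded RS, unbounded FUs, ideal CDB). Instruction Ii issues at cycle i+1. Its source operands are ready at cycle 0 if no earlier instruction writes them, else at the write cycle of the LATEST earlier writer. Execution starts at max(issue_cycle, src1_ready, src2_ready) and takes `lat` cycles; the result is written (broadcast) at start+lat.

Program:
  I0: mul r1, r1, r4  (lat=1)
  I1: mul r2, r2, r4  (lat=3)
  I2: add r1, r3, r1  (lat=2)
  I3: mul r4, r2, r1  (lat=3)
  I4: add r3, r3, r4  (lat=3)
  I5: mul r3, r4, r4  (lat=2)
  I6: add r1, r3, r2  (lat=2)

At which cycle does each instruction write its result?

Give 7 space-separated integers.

I0 mul r1: issue@1 deps=(None,None) exec_start@1 write@2
I1 mul r2: issue@2 deps=(None,None) exec_start@2 write@5
I2 add r1: issue@3 deps=(None,0) exec_start@3 write@5
I3 mul r4: issue@4 deps=(1,2) exec_start@5 write@8
I4 add r3: issue@5 deps=(None,3) exec_start@8 write@11
I5 mul r3: issue@6 deps=(3,3) exec_start@8 write@10
I6 add r1: issue@7 deps=(5,1) exec_start@10 write@12

Answer: 2 5 5 8 11 10 12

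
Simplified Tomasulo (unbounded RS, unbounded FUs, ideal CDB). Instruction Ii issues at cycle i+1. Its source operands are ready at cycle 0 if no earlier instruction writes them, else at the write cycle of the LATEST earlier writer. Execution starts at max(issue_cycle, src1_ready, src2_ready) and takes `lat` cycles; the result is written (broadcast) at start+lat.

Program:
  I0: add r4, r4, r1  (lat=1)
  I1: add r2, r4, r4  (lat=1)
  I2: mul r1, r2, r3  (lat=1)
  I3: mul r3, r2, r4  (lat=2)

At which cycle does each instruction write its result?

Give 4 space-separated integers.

I0 add r4: issue@1 deps=(None,None) exec_start@1 write@2
I1 add r2: issue@2 deps=(0,0) exec_start@2 write@3
I2 mul r1: issue@3 deps=(1,None) exec_start@3 write@4
I3 mul r3: issue@4 deps=(1,0) exec_start@4 write@6

Answer: 2 3 4 6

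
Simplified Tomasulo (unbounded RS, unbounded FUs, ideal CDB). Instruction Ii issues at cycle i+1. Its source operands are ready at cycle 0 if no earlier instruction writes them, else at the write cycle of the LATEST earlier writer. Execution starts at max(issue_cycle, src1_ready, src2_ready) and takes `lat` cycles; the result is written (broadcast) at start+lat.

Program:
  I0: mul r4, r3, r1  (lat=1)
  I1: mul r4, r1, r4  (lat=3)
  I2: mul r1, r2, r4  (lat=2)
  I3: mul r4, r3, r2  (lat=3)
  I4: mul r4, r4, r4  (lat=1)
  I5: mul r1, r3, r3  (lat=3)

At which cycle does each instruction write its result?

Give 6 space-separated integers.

Answer: 2 5 7 7 8 9

Derivation:
I0 mul r4: issue@1 deps=(None,None) exec_start@1 write@2
I1 mul r4: issue@2 deps=(None,0) exec_start@2 write@5
I2 mul r1: issue@3 deps=(None,1) exec_start@5 write@7
I3 mul r4: issue@4 deps=(None,None) exec_start@4 write@7
I4 mul r4: issue@5 deps=(3,3) exec_start@7 write@8
I5 mul r1: issue@6 deps=(None,None) exec_start@6 write@9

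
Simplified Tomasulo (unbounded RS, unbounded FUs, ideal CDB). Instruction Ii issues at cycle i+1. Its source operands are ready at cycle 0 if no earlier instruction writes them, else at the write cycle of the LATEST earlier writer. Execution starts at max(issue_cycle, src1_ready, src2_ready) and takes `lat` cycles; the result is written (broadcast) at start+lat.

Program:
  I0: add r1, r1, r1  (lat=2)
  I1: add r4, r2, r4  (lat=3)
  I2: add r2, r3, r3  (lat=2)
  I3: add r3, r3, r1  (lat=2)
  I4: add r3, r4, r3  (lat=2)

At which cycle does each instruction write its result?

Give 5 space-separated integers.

I0 add r1: issue@1 deps=(None,None) exec_start@1 write@3
I1 add r4: issue@2 deps=(None,None) exec_start@2 write@5
I2 add r2: issue@3 deps=(None,None) exec_start@3 write@5
I3 add r3: issue@4 deps=(None,0) exec_start@4 write@6
I4 add r3: issue@5 deps=(1,3) exec_start@6 write@8

Answer: 3 5 5 6 8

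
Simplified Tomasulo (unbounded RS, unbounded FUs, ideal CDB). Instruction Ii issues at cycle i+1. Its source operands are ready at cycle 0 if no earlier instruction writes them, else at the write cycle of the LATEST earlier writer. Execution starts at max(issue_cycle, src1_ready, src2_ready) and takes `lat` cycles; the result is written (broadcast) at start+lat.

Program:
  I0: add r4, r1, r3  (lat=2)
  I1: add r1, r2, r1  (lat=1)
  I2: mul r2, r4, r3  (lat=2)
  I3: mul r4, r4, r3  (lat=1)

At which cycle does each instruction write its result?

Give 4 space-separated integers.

I0 add r4: issue@1 deps=(None,None) exec_start@1 write@3
I1 add r1: issue@2 deps=(None,None) exec_start@2 write@3
I2 mul r2: issue@3 deps=(0,None) exec_start@3 write@5
I3 mul r4: issue@4 deps=(0,None) exec_start@4 write@5

Answer: 3 3 5 5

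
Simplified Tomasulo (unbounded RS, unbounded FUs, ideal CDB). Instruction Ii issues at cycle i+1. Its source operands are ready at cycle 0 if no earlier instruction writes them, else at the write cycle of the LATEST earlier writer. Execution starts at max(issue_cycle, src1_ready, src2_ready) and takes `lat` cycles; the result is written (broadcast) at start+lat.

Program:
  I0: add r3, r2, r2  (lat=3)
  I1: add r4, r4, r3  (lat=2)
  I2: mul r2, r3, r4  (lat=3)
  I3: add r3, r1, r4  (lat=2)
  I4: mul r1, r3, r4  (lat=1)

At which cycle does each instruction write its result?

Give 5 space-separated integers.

I0 add r3: issue@1 deps=(None,None) exec_start@1 write@4
I1 add r4: issue@2 deps=(None,0) exec_start@4 write@6
I2 mul r2: issue@3 deps=(0,1) exec_start@6 write@9
I3 add r3: issue@4 deps=(None,1) exec_start@6 write@8
I4 mul r1: issue@5 deps=(3,1) exec_start@8 write@9

Answer: 4 6 9 8 9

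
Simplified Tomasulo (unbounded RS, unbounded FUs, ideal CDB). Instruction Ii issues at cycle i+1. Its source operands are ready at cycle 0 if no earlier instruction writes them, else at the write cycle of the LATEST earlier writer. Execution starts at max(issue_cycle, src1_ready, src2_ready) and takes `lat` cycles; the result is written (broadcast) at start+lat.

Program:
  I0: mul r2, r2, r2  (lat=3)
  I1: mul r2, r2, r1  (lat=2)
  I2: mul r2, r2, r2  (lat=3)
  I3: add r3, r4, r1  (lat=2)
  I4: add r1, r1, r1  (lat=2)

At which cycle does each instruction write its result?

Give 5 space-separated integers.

I0 mul r2: issue@1 deps=(None,None) exec_start@1 write@4
I1 mul r2: issue@2 deps=(0,None) exec_start@4 write@6
I2 mul r2: issue@3 deps=(1,1) exec_start@6 write@9
I3 add r3: issue@4 deps=(None,None) exec_start@4 write@6
I4 add r1: issue@5 deps=(None,None) exec_start@5 write@7

Answer: 4 6 9 6 7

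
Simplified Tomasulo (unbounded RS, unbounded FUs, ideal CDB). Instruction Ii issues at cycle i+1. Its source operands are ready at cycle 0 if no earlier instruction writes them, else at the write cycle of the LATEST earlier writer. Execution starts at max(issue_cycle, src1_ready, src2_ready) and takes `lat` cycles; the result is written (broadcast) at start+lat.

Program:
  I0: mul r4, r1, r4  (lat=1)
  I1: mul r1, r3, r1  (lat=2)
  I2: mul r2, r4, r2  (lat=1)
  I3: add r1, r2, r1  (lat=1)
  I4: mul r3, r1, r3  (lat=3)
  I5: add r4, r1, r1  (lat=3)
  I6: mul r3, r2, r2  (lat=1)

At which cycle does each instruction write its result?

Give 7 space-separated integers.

I0 mul r4: issue@1 deps=(None,None) exec_start@1 write@2
I1 mul r1: issue@2 deps=(None,None) exec_start@2 write@4
I2 mul r2: issue@3 deps=(0,None) exec_start@3 write@4
I3 add r1: issue@4 deps=(2,1) exec_start@4 write@5
I4 mul r3: issue@5 deps=(3,None) exec_start@5 write@8
I5 add r4: issue@6 deps=(3,3) exec_start@6 write@9
I6 mul r3: issue@7 deps=(2,2) exec_start@7 write@8

Answer: 2 4 4 5 8 9 8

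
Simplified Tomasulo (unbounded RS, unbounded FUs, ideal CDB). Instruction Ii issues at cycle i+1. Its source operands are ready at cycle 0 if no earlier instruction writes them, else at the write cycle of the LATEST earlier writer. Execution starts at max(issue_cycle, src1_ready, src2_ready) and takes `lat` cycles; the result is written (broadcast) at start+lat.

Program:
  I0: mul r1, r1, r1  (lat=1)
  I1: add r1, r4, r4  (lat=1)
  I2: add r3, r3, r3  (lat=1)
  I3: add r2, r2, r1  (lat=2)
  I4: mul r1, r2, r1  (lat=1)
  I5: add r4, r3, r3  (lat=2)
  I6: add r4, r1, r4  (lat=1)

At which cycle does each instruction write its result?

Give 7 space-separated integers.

Answer: 2 3 4 6 7 8 9

Derivation:
I0 mul r1: issue@1 deps=(None,None) exec_start@1 write@2
I1 add r1: issue@2 deps=(None,None) exec_start@2 write@3
I2 add r3: issue@3 deps=(None,None) exec_start@3 write@4
I3 add r2: issue@4 deps=(None,1) exec_start@4 write@6
I4 mul r1: issue@5 deps=(3,1) exec_start@6 write@7
I5 add r4: issue@6 deps=(2,2) exec_start@6 write@8
I6 add r4: issue@7 deps=(4,5) exec_start@8 write@9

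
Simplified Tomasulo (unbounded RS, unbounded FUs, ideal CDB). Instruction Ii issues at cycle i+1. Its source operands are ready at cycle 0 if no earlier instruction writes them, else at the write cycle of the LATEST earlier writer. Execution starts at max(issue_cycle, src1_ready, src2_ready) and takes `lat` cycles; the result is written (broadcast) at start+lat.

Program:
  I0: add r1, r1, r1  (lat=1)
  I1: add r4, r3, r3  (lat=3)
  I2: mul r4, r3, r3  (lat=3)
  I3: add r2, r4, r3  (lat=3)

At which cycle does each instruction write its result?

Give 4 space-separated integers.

Answer: 2 5 6 9

Derivation:
I0 add r1: issue@1 deps=(None,None) exec_start@1 write@2
I1 add r4: issue@2 deps=(None,None) exec_start@2 write@5
I2 mul r4: issue@3 deps=(None,None) exec_start@3 write@6
I3 add r2: issue@4 deps=(2,None) exec_start@6 write@9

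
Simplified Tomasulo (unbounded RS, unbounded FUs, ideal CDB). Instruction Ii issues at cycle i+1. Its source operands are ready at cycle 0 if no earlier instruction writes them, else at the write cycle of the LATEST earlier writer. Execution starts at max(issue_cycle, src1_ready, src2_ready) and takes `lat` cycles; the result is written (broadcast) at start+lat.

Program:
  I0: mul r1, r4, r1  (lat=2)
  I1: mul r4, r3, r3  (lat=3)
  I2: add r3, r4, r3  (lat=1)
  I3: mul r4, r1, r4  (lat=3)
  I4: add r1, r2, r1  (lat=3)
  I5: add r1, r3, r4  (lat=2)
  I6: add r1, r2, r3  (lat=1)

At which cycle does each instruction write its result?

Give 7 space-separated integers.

I0 mul r1: issue@1 deps=(None,None) exec_start@1 write@3
I1 mul r4: issue@2 deps=(None,None) exec_start@2 write@5
I2 add r3: issue@3 deps=(1,None) exec_start@5 write@6
I3 mul r4: issue@4 deps=(0,1) exec_start@5 write@8
I4 add r1: issue@5 deps=(None,0) exec_start@5 write@8
I5 add r1: issue@6 deps=(2,3) exec_start@8 write@10
I6 add r1: issue@7 deps=(None,2) exec_start@7 write@8

Answer: 3 5 6 8 8 10 8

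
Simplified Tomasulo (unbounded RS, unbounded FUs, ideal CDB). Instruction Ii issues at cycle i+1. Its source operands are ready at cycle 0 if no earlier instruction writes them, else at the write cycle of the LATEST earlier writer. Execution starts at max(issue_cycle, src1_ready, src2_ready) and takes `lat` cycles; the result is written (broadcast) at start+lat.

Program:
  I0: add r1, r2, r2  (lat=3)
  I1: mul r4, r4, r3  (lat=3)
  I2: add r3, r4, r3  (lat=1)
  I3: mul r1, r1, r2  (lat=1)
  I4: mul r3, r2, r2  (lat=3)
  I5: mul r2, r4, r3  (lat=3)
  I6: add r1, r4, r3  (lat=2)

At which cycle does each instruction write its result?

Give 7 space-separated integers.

Answer: 4 5 6 5 8 11 10

Derivation:
I0 add r1: issue@1 deps=(None,None) exec_start@1 write@4
I1 mul r4: issue@2 deps=(None,None) exec_start@2 write@5
I2 add r3: issue@3 deps=(1,None) exec_start@5 write@6
I3 mul r1: issue@4 deps=(0,None) exec_start@4 write@5
I4 mul r3: issue@5 deps=(None,None) exec_start@5 write@8
I5 mul r2: issue@6 deps=(1,4) exec_start@8 write@11
I6 add r1: issue@7 deps=(1,4) exec_start@8 write@10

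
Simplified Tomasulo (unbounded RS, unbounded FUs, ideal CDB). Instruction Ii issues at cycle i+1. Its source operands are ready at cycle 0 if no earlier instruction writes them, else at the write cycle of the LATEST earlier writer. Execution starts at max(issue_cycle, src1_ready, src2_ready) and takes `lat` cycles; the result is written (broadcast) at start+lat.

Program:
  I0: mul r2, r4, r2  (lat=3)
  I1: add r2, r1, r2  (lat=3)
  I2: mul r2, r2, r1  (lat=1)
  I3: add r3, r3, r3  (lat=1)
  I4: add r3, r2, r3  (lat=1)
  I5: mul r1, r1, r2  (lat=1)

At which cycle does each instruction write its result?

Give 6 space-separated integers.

Answer: 4 7 8 5 9 9

Derivation:
I0 mul r2: issue@1 deps=(None,None) exec_start@1 write@4
I1 add r2: issue@2 deps=(None,0) exec_start@4 write@7
I2 mul r2: issue@3 deps=(1,None) exec_start@7 write@8
I3 add r3: issue@4 deps=(None,None) exec_start@4 write@5
I4 add r3: issue@5 deps=(2,3) exec_start@8 write@9
I5 mul r1: issue@6 deps=(None,2) exec_start@8 write@9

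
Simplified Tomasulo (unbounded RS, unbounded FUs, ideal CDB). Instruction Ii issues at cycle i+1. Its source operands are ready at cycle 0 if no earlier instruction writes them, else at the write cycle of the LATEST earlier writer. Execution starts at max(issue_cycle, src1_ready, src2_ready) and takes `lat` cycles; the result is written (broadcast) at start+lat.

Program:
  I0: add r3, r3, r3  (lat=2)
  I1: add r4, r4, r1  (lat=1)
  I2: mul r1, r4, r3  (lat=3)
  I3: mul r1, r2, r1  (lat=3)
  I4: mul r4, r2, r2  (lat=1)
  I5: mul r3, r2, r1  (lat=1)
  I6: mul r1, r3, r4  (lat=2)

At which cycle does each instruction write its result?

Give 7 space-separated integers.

I0 add r3: issue@1 deps=(None,None) exec_start@1 write@3
I1 add r4: issue@2 deps=(None,None) exec_start@2 write@3
I2 mul r1: issue@3 deps=(1,0) exec_start@3 write@6
I3 mul r1: issue@4 deps=(None,2) exec_start@6 write@9
I4 mul r4: issue@5 deps=(None,None) exec_start@5 write@6
I5 mul r3: issue@6 deps=(None,3) exec_start@9 write@10
I6 mul r1: issue@7 deps=(5,4) exec_start@10 write@12

Answer: 3 3 6 9 6 10 12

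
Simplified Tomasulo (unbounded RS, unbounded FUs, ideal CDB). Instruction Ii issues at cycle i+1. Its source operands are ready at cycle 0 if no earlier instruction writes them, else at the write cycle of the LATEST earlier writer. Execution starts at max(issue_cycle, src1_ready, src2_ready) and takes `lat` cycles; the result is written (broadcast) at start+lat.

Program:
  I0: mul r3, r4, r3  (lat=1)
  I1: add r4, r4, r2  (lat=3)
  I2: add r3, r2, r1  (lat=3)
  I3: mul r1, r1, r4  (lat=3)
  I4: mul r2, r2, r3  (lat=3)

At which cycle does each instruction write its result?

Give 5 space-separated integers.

I0 mul r3: issue@1 deps=(None,None) exec_start@1 write@2
I1 add r4: issue@2 deps=(None,None) exec_start@2 write@5
I2 add r3: issue@3 deps=(None,None) exec_start@3 write@6
I3 mul r1: issue@4 deps=(None,1) exec_start@5 write@8
I4 mul r2: issue@5 deps=(None,2) exec_start@6 write@9

Answer: 2 5 6 8 9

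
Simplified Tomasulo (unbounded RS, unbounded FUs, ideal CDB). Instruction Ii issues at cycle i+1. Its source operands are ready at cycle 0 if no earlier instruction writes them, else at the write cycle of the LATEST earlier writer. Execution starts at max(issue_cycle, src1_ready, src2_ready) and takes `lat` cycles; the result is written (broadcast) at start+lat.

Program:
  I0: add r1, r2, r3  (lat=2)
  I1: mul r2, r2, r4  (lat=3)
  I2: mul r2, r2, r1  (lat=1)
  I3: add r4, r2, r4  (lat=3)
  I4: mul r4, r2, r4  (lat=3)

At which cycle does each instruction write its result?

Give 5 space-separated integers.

Answer: 3 5 6 9 12

Derivation:
I0 add r1: issue@1 deps=(None,None) exec_start@1 write@3
I1 mul r2: issue@2 deps=(None,None) exec_start@2 write@5
I2 mul r2: issue@3 deps=(1,0) exec_start@5 write@6
I3 add r4: issue@4 deps=(2,None) exec_start@6 write@9
I4 mul r4: issue@5 deps=(2,3) exec_start@9 write@12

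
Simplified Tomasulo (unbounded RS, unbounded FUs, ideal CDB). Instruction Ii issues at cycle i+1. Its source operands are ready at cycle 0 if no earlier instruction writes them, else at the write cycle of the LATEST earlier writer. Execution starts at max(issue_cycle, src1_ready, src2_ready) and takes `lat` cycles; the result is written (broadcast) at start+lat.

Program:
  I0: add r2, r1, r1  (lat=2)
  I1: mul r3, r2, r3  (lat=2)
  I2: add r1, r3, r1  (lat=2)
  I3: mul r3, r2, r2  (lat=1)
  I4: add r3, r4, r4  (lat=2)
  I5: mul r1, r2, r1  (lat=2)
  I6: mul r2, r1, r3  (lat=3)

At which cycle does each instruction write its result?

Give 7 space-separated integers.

I0 add r2: issue@1 deps=(None,None) exec_start@1 write@3
I1 mul r3: issue@2 deps=(0,None) exec_start@3 write@5
I2 add r1: issue@3 deps=(1,None) exec_start@5 write@7
I3 mul r3: issue@4 deps=(0,0) exec_start@4 write@5
I4 add r3: issue@5 deps=(None,None) exec_start@5 write@7
I5 mul r1: issue@6 deps=(0,2) exec_start@7 write@9
I6 mul r2: issue@7 deps=(5,4) exec_start@9 write@12

Answer: 3 5 7 5 7 9 12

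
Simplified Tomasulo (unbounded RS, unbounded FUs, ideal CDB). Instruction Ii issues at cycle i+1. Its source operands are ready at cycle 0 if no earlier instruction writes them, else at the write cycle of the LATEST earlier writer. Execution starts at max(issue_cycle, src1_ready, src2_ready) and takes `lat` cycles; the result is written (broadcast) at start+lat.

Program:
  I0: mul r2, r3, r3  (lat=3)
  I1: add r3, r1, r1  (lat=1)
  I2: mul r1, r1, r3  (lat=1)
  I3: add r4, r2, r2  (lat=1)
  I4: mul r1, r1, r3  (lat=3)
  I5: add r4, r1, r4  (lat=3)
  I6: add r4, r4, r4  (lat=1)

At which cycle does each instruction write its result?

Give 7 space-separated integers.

I0 mul r2: issue@1 deps=(None,None) exec_start@1 write@4
I1 add r3: issue@2 deps=(None,None) exec_start@2 write@3
I2 mul r1: issue@3 deps=(None,1) exec_start@3 write@4
I3 add r4: issue@4 deps=(0,0) exec_start@4 write@5
I4 mul r1: issue@5 deps=(2,1) exec_start@5 write@8
I5 add r4: issue@6 deps=(4,3) exec_start@8 write@11
I6 add r4: issue@7 deps=(5,5) exec_start@11 write@12

Answer: 4 3 4 5 8 11 12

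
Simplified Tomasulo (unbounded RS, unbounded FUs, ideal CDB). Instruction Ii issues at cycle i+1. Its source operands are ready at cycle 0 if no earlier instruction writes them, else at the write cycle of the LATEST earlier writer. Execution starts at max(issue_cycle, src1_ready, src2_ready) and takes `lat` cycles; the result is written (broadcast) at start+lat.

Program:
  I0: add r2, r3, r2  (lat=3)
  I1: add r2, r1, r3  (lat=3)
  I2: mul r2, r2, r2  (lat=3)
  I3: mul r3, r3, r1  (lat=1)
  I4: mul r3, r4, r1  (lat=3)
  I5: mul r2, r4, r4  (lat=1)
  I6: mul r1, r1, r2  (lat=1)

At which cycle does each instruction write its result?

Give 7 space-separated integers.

Answer: 4 5 8 5 8 7 8

Derivation:
I0 add r2: issue@1 deps=(None,None) exec_start@1 write@4
I1 add r2: issue@2 deps=(None,None) exec_start@2 write@5
I2 mul r2: issue@3 deps=(1,1) exec_start@5 write@8
I3 mul r3: issue@4 deps=(None,None) exec_start@4 write@5
I4 mul r3: issue@5 deps=(None,None) exec_start@5 write@8
I5 mul r2: issue@6 deps=(None,None) exec_start@6 write@7
I6 mul r1: issue@7 deps=(None,5) exec_start@7 write@8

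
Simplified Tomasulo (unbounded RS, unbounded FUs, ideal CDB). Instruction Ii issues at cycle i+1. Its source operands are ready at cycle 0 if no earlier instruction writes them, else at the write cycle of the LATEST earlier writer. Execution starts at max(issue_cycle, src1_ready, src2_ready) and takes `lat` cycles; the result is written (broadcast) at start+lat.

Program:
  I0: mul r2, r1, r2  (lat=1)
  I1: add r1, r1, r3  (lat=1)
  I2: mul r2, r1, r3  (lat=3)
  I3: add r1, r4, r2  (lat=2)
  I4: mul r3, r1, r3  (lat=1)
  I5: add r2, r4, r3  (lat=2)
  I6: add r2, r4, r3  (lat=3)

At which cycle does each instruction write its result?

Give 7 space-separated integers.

Answer: 2 3 6 8 9 11 12

Derivation:
I0 mul r2: issue@1 deps=(None,None) exec_start@1 write@2
I1 add r1: issue@2 deps=(None,None) exec_start@2 write@3
I2 mul r2: issue@3 deps=(1,None) exec_start@3 write@6
I3 add r1: issue@4 deps=(None,2) exec_start@6 write@8
I4 mul r3: issue@5 deps=(3,None) exec_start@8 write@9
I5 add r2: issue@6 deps=(None,4) exec_start@9 write@11
I6 add r2: issue@7 deps=(None,4) exec_start@9 write@12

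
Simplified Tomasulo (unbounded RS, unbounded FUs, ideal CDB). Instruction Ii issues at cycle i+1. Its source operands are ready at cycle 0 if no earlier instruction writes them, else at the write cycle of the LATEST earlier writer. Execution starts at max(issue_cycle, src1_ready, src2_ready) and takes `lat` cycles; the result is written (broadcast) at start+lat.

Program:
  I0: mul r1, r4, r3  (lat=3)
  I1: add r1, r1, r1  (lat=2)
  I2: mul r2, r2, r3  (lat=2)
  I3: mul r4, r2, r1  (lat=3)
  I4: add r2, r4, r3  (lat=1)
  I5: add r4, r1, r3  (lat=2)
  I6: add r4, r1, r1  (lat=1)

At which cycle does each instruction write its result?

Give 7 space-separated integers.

Answer: 4 6 5 9 10 8 8

Derivation:
I0 mul r1: issue@1 deps=(None,None) exec_start@1 write@4
I1 add r1: issue@2 deps=(0,0) exec_start@4 write@6
I2 mul r2: issue@3 deps=(None,None) exec_start@3 write@5
I3 mul r4: issue@4 deps=(2,1) exec_start@6 write@9
I4 add r2: issue@5 deps=(3,None) exec_start@9 write@10
I5 add r4: issue@6 deps=(1,None) exec_start@6 write@8
I6 add r4: issue@7 deps=(1,1) exec_start@7 write@8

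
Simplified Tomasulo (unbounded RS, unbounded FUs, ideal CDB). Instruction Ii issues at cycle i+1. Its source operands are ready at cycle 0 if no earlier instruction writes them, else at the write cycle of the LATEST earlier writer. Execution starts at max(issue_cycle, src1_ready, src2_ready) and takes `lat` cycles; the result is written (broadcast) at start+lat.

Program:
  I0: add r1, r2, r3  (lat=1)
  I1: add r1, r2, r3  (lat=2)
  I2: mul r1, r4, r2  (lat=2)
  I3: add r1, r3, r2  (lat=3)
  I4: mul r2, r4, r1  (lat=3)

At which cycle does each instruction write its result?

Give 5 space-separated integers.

I0 add r1: issue@1 deps=(None,None) exec_start@1 write@2
I1 add r1: issue@2 deps=(None,None) exec_start@2 write@4
I2 mul r1: issue@3 deps=(None,None) exec_start@3 write@5
I3 add r1: issue@4 deps=(None,None) exec_start@4 write@7
I4 mul r2: issue@5 deps=(None,3) exec_start@7 write@10

Answer: 2 4 5 7 10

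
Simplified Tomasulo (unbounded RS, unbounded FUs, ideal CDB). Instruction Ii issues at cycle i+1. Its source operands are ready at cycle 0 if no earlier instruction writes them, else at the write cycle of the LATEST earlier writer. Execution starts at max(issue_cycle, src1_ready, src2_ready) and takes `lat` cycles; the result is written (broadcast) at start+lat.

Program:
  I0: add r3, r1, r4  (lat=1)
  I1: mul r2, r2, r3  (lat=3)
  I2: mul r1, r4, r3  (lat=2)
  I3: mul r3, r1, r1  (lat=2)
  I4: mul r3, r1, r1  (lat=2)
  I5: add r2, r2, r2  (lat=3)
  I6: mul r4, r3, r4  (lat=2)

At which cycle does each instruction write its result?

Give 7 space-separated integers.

I0 add r3: issue@1 deps=(None,None) exec_start@1 write@2
I1 mul r2: issue@2 deps=(None,0) exec_start@2 write@5
I2 mul r1: issue@3 deps=(None,0) exec_start@3 write@5
I3 mul r3: issue@4 deps=(2,2) exec_start@5 write@7
I4 mul r3: issue@5 deps=(2,2) exec_start@5 write@7
I5 add r2: issue@6 deps=(1,1) exec_start@6 write@9
I6 mul r4: issue@7 deps=(4,None) exec_start@7 write@9

Answer: 2 5 5 7 7 9 9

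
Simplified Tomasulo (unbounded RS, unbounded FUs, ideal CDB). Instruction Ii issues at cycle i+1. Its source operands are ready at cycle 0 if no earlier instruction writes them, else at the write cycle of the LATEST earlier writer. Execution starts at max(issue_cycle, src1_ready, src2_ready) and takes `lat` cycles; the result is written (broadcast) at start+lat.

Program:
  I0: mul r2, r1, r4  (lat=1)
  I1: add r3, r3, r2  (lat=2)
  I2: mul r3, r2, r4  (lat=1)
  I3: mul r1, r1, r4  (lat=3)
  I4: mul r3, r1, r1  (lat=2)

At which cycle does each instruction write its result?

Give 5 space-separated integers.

I0 mul r2: issue@1 deps=(None,None) exec_start@1 write@2
I1 add r3: issue@2 deps=(None,0) exec_start@2 write@4
I2 mul r3: issue@3 deps=(0,None) exec_start@3 write@4
I3 mul r1: issue@4 deps=(None,None) exec_start@4 write@7
I4 mul r3: issue@5 deps=(3,3) exec_start@7 write@9

Answer: 2 4 4 7 9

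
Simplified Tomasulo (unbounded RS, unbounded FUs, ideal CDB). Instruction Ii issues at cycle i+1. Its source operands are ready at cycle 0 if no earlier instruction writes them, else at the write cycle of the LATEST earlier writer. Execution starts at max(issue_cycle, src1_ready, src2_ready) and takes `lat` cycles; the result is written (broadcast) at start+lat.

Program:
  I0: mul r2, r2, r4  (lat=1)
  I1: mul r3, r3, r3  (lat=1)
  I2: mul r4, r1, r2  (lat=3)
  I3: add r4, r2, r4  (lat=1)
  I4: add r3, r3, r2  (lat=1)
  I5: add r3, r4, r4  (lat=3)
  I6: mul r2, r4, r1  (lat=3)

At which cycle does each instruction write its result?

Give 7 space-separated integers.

Answer: 2 3 6 7 6 10 10

Derivation:
I0 mul r2: issue@1 deps=(None,None) exec_start@1 write@2
I1 mul r3: issue@2 deps=(None,None) exec_start@2 write@3
I2 mul r4: issue@3 deps=(None,0) exec_start@3 write@6
I3 add r4: issue@4 deps=(0,2) exec_start@6 write@7
I4 add r3: issue@5 deps=(1,0) exec_start@5 write@6
I5 add r3: issue@6 deps=(3,3) exec_start@7 write@10
I6 mul r2: issue@7 deps=(3,None) exec_start@7 write@10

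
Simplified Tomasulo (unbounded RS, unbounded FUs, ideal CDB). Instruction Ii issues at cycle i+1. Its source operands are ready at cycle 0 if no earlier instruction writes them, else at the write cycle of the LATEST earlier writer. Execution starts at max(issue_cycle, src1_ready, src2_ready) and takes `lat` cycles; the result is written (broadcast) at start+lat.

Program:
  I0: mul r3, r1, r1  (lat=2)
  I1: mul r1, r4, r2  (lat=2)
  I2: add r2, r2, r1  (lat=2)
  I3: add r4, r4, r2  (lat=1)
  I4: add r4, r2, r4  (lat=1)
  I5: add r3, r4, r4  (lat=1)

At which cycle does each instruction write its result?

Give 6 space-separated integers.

I0 mul r3: issue@1 deps=(None,None) exec_start@1 write@3
I1 mul r1: issue@2 deps=(None,None) exec_start@2 write@4
I2 add r2: issue@3 deps=(None,1) exec_start@4 write@6
I3 add r4: issue@4 deps=(None,2) exec_start@6 write@7
I4 add r4: issue@5 deps=(2,3) exec_start@7 write@8
I5 add r3: issue@6 deps=(4,4) exec_start@8 write@9

Answer: 3 4 6 7 8 9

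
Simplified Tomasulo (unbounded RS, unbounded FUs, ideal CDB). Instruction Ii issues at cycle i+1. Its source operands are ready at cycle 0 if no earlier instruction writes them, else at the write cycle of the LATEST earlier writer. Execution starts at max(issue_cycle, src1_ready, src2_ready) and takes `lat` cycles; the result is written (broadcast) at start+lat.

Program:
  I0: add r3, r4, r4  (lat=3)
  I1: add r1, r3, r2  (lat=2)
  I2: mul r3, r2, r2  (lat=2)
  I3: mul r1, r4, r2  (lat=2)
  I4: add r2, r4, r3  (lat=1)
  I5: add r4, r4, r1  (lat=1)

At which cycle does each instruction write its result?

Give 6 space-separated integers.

I0 add r3: issue@1 deps=(None,None) exec_start@1 write@4
I1 add r1: issue@2 deps=(0,None) exec_start@4 write@6
I2 mul r3: issue@3 deps=(None,None) exec_start@3 write@5
I3 mul r1: issue@4 deps=(None,None) exec_start@4 write@6
I4 add r2: issue@5 deps=(None,2) exec_start@5 write@6
I5 add r4: issue@6 deps=(None,3) exec_start@6 write@7

Answer: 4 6 5 6 6 7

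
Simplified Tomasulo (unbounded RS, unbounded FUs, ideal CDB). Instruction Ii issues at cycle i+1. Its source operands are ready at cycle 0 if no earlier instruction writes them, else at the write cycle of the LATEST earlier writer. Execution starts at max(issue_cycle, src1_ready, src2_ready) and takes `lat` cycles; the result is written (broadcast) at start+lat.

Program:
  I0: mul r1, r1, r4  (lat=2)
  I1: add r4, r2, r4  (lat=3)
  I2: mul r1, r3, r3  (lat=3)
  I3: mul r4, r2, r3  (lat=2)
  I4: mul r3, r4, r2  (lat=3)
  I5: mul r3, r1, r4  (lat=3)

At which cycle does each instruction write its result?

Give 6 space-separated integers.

I0 mul r1: issue@1 deps=(None,None) exec_start@1 write@3
I1 add r4: issue@2 deps=(None,None) exec_start@2 write@5
I2 mul r1: issue@3 deps=(None,None) exec_start@3 write@6
I3 mul r4: issue@4 deps=(None,None) exec_start@4 write@6
I4 mul r3: issue@5 deps=(3,None) exec_start@6 write@9
I5 mul r3: issue@6 deps=(2,3) exec_start@6 write@9

Answer: 3 5 6 6 9 9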